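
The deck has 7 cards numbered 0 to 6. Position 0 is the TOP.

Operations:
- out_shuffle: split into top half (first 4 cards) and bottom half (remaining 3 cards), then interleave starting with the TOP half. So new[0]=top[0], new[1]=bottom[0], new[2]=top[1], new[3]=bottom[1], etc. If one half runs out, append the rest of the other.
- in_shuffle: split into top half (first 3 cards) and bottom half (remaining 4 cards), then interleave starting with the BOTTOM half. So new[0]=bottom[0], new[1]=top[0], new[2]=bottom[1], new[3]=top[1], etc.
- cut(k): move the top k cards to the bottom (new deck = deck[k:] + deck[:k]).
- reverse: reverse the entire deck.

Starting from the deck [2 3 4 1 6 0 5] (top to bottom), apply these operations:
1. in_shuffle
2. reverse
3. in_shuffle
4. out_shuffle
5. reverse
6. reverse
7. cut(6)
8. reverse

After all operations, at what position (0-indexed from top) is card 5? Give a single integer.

Answer: 3

Derivation:
After op 1 (in_shuffle): [1 2 6 3 0 4 5]
After op 2 (reverse): [5 4 0 3 6 2 1]
After op 3 (in_shuffle): [3 5 6 4 2 0 1]
After op 4 (out_shuffle): [3 2 5 0 6 1 4]
After op 5 (reverse): [4 1 6 0 5 2 3]
After op 6 (reverse): [3 2 5 0 6 1 4]
After op 7 (cut(6)): [4 3 2 5 0 6 1]
After op 8 (reverse): [1 6 0 5 2 3 4]
Card 5 is at position 3.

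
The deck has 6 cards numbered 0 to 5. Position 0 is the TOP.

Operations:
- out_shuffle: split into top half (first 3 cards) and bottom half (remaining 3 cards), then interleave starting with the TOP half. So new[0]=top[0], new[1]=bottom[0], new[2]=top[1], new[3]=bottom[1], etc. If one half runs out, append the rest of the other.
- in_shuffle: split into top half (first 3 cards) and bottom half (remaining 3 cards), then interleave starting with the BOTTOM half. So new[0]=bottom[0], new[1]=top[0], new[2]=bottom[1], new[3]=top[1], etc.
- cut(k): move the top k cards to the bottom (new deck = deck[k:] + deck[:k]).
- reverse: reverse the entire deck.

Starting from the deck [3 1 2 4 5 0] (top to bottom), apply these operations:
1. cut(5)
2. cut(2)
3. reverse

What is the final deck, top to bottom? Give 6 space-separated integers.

After op 1 (cut(5)): [0 3 1 2 4 5]
After op 2 (cut(2)): [1 2 4 5 0 3]
After op 3 (reverse): [3 0 5 4 2 1]

Answer: 3 0 5 4 2 1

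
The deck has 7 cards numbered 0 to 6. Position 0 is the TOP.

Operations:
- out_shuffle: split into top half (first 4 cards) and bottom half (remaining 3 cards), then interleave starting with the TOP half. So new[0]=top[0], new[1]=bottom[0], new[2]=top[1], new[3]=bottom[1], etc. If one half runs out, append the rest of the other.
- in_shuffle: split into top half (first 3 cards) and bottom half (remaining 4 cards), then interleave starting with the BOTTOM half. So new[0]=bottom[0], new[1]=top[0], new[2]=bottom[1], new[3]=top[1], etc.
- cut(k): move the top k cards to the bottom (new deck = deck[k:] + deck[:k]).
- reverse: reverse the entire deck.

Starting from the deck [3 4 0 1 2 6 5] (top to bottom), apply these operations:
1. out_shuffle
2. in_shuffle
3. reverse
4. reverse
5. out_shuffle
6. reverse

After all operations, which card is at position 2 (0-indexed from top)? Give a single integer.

Answer: 0

Derivation:
After op 1 (out_shuffle): [3 2 4 6 0 5 1]
After op 2 (in_shuffle): [6 3 0 2 5 4 1]
After op 3 (reverse): [1 4 5 2 0 3 6]
After op 4 (reverse): [6 3 0 2 5 4 1]
After op 5 (out_shuffle): [6 5 3 4 0 1 2]
After op 6 (reverse): [2 1 0 4 3 5 6]
Position 2: card 0.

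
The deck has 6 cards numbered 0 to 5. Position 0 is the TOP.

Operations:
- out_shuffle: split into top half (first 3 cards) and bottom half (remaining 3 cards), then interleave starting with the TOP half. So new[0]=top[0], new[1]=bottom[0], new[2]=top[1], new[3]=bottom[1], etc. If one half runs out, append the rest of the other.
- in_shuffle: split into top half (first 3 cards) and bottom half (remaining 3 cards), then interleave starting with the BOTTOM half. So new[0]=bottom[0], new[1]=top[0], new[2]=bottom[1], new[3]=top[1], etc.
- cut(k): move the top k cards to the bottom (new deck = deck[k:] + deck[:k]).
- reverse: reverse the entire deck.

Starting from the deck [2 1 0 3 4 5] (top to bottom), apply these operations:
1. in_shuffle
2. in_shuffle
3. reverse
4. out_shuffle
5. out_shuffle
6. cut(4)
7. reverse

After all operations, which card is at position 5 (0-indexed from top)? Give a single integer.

After op 1 (in_shuffle): [3 2 4 1 5 0]
After op 2 (in_shuffle): [1 3 5 2 0 4]
After op 3 (reverse): [4 0 2 5 3 1]
After op 4 (out_shuffle): [4 5 0 3 2 1]
After op 5 (out_shuffle): [4 3 5 2 0 1]
After op 6 (cut(4)): [0 1 4 3 5 2]
After op 7 (reverse): [2 5 3 4 1 0]
Position 5: card 0.

Answer: 0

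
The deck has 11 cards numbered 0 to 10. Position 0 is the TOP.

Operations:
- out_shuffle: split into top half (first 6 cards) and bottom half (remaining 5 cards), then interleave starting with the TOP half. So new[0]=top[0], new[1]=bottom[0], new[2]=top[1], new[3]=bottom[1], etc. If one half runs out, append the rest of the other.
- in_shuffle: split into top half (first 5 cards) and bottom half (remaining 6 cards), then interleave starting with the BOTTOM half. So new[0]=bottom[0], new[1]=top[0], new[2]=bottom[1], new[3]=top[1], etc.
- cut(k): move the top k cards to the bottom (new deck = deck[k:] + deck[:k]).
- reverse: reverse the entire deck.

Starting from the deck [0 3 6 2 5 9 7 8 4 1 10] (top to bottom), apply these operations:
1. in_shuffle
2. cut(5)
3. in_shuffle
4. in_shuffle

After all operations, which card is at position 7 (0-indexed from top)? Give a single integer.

Answer: 4

Derivation:
After op 1 (in_shuffle): [9 0 7 3 8 6 4 2 1 5 10]
After op 2 (cut(5)): [6 4 2 1 5 10 9 0 7 3 8]
After op 3 (in_shuffle): [10 6 9 4 0 2 7 1 3 5 8]
After op 4 (in_shuffle): [2 10 7 6 1 9 3 4 5 0 8]
Position 7: card 4.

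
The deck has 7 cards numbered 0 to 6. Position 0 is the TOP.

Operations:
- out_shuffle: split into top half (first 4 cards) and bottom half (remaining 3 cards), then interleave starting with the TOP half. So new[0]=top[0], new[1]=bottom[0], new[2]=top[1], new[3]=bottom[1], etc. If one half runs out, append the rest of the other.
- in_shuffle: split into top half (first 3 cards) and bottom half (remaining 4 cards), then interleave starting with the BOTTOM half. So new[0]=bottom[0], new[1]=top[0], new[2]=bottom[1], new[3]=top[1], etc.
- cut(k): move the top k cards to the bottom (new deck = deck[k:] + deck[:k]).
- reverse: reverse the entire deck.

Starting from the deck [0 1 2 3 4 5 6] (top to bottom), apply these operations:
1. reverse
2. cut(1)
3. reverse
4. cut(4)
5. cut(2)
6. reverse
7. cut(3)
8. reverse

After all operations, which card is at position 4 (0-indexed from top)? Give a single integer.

After op 1 (reverse): [6 5 4 3 2 1 0]
After op 2 (cut(1)): [5 4 3 2 1 0 6]
After op 3 (reverse): [6 0 1 2 3 4 5]
After op 4 (cut(4)): [3 4 5 6 0 1 2]
After op 5 (cut(2)): [5 6 0 1 2 3 4]
After op 6 (reverse): [4 3 2 1 0 6 5]
After op 7 (cut(3)): [1 0 6 5 4 3 2]
After op 8 (reverse): [2 3 4 5 6 0 1]
Position 4: card 6.

Answer: 6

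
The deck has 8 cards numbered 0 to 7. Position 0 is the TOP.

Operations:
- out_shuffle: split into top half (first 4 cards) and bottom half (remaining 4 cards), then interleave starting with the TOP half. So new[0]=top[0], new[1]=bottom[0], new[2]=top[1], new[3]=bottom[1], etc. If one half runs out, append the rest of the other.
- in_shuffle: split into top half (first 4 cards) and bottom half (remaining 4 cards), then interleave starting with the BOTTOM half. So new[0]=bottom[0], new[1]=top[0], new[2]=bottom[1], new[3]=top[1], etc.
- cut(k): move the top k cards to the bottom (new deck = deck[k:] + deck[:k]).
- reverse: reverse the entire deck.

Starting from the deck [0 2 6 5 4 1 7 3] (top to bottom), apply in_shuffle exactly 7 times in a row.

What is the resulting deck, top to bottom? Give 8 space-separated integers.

After op 1 (in_shuffle): [4 0 1 2 7 6 3 5]
After op 2 (in_shuffle): [7 4 6 0 3 1 5 2]
After op 3 (in_shuffle): [3 7 1 4 5 6 2 0]
After op 4 (in_shuffle): [5 3 6 7 2 1 0 4]
After op 5 (in_shuffle): [2 5 1 3 0 6 4 7]
After op 6 (in_shuffle): [0 2 6 5 4 1 7 3]
After op 7 (in_shuffle): [4 0 1 2 7 6 3 5]

Answer: 4 0 1 2 7 6 3 5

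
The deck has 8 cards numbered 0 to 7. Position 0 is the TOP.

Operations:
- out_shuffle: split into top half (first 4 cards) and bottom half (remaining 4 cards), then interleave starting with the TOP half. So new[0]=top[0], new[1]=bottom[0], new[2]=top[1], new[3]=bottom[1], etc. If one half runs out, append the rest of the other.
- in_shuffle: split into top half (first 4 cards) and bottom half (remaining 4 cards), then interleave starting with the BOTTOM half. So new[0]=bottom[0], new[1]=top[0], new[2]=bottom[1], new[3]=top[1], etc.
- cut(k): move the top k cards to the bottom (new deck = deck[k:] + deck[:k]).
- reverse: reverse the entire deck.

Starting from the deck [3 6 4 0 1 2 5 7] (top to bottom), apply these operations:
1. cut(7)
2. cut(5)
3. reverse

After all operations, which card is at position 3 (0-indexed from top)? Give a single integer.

Answer: 3

Derivation:
After op 1 (cut(7)): [7 3 6 4 0 1 2 5]
After op 2 (cut(5)): [1 2 5 7 3 6 4 0]
After op 3 (reverse): [0 4 6 3 7 5 2 1]
Position 3: card 3.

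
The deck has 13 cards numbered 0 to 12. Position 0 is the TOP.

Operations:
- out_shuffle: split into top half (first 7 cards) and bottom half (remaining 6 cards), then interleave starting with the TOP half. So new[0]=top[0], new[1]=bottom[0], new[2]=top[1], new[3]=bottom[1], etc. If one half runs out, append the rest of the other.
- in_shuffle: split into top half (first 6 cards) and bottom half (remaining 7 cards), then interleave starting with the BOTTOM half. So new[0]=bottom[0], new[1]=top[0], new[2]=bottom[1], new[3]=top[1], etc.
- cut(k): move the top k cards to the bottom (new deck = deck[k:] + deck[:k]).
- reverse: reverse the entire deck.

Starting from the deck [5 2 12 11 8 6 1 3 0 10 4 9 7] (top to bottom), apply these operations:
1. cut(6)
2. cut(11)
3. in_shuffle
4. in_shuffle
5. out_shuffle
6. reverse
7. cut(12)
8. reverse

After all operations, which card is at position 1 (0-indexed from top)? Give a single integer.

After op 1 (cut(6)): [1 3 0 10 4 9 7 5 2 12 11 8 6]
After op 2 (cut(11)): [8 6 1 3 0 10 4 9 7 5 2 12 11]
After op 3 (in_shuffle): [4 8 9 6 7 1 5 3 2 0 12 10 11]
After op 4 (in_shuffle): [5 4 3 8 2 9 0 6 12 7 10 1 11]
After op 5 (out_shuffle): [5 6 4 12 3 7 8 10 2 1 9 11 0]
After op 6 (reverse): [0 11 9 1 2 10 8 7 3 12 4 6 5]
After op 7 (cut(12)): [5 0 11 9 1 2 10 8 7 3 12 4 6]
After op 8 (reverse): [6 4 12 3 7 8 10 2 1 9 11 0 5]
Position 1: card 4.

Answer: 4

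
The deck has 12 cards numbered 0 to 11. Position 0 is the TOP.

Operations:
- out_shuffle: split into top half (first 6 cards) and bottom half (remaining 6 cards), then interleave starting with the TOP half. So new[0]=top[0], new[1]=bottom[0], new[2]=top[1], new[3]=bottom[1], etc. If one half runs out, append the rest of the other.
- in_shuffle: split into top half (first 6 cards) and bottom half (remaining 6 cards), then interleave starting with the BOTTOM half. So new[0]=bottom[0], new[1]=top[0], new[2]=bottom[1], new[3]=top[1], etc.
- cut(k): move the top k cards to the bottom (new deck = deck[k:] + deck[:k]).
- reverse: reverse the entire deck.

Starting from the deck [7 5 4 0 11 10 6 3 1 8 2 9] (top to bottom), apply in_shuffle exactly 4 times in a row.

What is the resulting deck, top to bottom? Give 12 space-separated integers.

After op 1 (in_shuffle): [6 7 3 5 1 4 8 0 2 11 9 10]
After op 2 (in_shuffle): [8 6 0 7 2 3 11 5 9 1 10 4]
After op 3 (in_shuffle): [11 8 5 6 9 0 1 7 10 2 4 3]
After op 4 (in_shuffle): [1 11 7 8 10 5 2 6 4 9 3 0]

Answer: 1 11 7 8 10 5 2 6 4 9 3 0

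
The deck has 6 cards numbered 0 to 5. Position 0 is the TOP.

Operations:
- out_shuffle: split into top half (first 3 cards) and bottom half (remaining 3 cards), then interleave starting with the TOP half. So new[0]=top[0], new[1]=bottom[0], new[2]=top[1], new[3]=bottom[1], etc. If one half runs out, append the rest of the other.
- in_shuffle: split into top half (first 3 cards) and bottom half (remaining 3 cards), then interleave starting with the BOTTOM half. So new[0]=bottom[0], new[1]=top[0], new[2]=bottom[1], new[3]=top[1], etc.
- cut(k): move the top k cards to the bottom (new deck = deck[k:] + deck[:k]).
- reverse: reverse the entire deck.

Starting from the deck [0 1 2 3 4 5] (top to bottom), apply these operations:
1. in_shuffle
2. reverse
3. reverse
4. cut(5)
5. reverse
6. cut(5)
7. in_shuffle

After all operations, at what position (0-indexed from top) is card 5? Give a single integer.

After op 1 (in_shuffle): [3 0 4 1 5 2]
After op 2 (reverse): [2 5 1 4 0 3]
After op 3 (reverse): [3 0 4 1 5 2]
After op 4 (cut(5)): [2 3 0 4 1 5]
After op 5 (reverse): [5 1 4 0 3 2]
After op 6 (cut(5)): [2 5 1 4 0 3]
After op 7 (in_shuffle): [4 2 0 5 3 1]
Card 5 is at position 3.

Answer: 3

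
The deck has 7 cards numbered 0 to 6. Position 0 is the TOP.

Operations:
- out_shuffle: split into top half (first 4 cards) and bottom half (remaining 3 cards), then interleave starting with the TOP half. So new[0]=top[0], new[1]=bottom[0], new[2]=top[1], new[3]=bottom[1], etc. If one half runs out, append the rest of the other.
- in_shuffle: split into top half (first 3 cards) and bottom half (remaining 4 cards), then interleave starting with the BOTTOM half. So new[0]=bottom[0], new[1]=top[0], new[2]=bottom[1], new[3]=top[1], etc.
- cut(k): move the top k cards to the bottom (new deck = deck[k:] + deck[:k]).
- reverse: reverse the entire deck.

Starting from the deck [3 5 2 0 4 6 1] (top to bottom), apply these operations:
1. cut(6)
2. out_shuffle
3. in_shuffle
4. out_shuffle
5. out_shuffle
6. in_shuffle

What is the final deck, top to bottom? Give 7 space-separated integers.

Answer: 2 4 1 5 0 6 3

Derivation:
After op 1 (cut(6)): [1 3 5 2 0 4 6]
After op 2 (out_shuffle): [1 0 3 4 5 6 2]
After op 3 (in_shuffle): [4 1 5 0 6 3 2]
After op 4 (out_shuffle): [4 6 1 3 5 2 0]
After op 5 (out_shuffle): [4 5 6 2 1 0 3]
After op 6 (in_shuffle): [2 4 1 5 0 6 3]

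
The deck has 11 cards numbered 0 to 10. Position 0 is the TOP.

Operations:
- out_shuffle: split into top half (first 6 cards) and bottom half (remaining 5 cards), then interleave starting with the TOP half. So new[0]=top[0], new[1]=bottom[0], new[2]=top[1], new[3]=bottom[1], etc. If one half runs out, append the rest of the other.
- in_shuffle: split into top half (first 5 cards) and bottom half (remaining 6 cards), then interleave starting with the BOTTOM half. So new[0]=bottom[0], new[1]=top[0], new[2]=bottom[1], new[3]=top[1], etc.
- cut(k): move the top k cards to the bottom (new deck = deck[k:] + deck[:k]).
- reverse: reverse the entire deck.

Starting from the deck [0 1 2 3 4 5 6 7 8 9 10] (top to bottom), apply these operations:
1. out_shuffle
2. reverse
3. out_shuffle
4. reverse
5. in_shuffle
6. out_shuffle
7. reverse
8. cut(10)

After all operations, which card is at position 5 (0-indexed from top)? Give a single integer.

Answer: 0

Derivation:
After op 1 (out_shuffle): [0 6 1 7 2 8 3 9 4 10 5]
After op 2 (reverse): [5 10 4 9 3 8 2 7 1 6 0]
After op 3 (out_shuffle): [5 2 10 7 4 1 9 6 3 0 8]
After op 4 (reverse): [8 0 3 6 9 1 4 7 10 2 5]
After op 5 (in_shuffle): [1 8 4 0 7 3 10 6 2 9 5]
After op 6 (out_shuffle): [1 10 8 6 4 2 0 9 7 5 3]
After op 7 (reverse): [3 5 7 9 0 2 4 6 8 10 1]
After op 8 (cut(10)): [1 3 5 7 9 0 2 4 6 8 10]
Position 5: card 0.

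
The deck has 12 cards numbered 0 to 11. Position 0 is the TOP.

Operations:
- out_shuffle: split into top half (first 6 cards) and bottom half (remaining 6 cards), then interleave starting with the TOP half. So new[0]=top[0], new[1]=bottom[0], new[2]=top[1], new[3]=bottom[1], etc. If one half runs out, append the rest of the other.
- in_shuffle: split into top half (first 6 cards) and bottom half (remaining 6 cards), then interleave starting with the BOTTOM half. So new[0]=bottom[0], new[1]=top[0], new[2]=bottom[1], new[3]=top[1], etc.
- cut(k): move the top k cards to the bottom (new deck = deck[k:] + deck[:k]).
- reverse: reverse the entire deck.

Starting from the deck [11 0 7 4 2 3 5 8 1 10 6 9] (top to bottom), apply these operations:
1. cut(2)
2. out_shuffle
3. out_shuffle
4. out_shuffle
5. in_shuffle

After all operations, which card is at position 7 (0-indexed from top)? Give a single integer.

After op 1 (cut(2)): [7 4 2 3 5 8 1 10 6 9 11 0]
After op 2 (out_shuffle): [7 1 4 10 2 6 3 9 5 11 8 0]
After op 3 (out_shuffle): [7 3 1 9 4 5 10 11 2 8 6 0]
After op 4 (out_shuffle): [7 10 3 11 1 2 9 8 4 6 5 0]
After op 5 (in_shuffle): [9 7 8 10 4 3 6 11 5 1 0 2]
Position 7: card 11.

Answer: 11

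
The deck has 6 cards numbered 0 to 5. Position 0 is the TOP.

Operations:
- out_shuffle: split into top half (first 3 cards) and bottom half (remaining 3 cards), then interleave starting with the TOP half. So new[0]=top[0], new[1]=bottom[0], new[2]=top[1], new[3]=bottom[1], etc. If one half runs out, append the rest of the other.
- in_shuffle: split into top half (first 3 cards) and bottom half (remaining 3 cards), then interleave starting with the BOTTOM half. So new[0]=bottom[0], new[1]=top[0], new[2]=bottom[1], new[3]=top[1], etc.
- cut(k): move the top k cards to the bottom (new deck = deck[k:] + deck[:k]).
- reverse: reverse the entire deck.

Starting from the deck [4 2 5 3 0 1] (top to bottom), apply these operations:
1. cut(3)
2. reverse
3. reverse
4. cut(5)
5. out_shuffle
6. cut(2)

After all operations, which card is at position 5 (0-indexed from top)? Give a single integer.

Answer: 1

Derivation:
After op 1 (cut(3)): [3 0 1 4 2 5]
After op 2 (reverse): [5 2 4 1 0 3]
After op 3 (reverse): [3 0 1 4 2 5]
After op 4 (cut(5)): [5 3 0 1 4 2]
After op 5 (out_shuffle): [5 1 3 4 0 2]
After op 6 (cut(2)): [3 4 0 2 5 1]
Position 5: card 1.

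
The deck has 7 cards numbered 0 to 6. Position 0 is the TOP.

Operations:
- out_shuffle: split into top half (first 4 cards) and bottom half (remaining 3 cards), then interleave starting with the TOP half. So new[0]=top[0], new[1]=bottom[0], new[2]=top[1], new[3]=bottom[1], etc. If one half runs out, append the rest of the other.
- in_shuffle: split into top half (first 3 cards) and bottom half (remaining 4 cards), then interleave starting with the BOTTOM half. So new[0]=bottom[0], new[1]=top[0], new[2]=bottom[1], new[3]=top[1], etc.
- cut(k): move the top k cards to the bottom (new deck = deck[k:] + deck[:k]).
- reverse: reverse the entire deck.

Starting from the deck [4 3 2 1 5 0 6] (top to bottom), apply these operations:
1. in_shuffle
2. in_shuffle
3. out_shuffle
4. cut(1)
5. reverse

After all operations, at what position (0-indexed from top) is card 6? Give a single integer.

After op 1 (in_shuffle): [1 4 5 3 0 2 6]
After op 2 (in_shuffle): [3 1 0 4 2 5 6]
After op 3 (out_shuffle): [3 2 1 5 0 6 4]
After op 4 (cut(1)): [2 1 5 0 6 4 3]
After op 5 (reverse): [3 4 6 0 5 1 2]
Card 6 is at position 2.

Answer: 2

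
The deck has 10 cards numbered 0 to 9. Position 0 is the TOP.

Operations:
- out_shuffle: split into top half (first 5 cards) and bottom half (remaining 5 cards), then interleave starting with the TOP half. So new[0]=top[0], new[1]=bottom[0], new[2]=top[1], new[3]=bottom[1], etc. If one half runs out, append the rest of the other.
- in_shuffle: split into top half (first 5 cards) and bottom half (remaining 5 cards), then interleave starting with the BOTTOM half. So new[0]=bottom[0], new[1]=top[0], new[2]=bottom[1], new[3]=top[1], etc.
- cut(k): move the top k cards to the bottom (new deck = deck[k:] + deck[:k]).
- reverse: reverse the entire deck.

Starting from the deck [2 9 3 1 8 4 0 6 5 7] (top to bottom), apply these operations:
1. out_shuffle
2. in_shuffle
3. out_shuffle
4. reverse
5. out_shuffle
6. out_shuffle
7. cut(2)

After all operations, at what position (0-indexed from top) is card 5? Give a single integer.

After op 1 (out_shuffle): [2 4 9 0 3 6 1 5 8 7]
After op 2 (in_shuffle): [6 2 1 4 5 9 8 0 7 3]
After op 3 (out_shuffle): [6 9 2 8 1 0 4 7 5 3]
After op 4 (reverse): [3 5 7 4 0 1 8 2 9 6]
After op 5 (out_shuffle): [3 1 5 8 7 2 4 9 0 6]
After op 6 (out_shuffle): [3 2 1 4 5 9 8 0 7 6]
After op 7 (cut(2)): [1 4 5 9 8 0 7 6 3 2]
Card 5 is at position 2.

Answer: 2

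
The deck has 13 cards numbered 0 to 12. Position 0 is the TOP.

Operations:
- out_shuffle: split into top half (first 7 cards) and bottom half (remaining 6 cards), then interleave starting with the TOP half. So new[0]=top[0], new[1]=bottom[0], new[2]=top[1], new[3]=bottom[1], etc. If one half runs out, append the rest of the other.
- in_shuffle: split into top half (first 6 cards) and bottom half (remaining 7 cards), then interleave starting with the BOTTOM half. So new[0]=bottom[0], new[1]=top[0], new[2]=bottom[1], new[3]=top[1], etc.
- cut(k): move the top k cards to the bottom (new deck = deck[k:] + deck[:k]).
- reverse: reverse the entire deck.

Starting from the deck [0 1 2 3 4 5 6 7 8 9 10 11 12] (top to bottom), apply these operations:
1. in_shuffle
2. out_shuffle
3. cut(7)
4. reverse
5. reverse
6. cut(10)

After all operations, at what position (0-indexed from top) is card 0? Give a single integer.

Answer: 11

Derivation:
After op 1 (in_shuffle): [6 0 7 1 8 2 9 3 10 4 11 5 12]
After op 2 (out_shuffle): [6 3 0 10 7 4 1 11 8 5 2 12 9]
After op 3 (cut(7)): [11 8 5 2 12 9 6 3 0 10 7 4 1]
After op 4 (reverse): [1 4 7 10 0 3 6 9 12 2 5 8 11]
After op 5 (reverse): [11 8 5 2 12 9 6 3 0 10 7 4 1]
After op 6 (cut(10)): [7 4 1 11 8 5 2 12 9 6 3 0 10]
Card 0 is at position 11.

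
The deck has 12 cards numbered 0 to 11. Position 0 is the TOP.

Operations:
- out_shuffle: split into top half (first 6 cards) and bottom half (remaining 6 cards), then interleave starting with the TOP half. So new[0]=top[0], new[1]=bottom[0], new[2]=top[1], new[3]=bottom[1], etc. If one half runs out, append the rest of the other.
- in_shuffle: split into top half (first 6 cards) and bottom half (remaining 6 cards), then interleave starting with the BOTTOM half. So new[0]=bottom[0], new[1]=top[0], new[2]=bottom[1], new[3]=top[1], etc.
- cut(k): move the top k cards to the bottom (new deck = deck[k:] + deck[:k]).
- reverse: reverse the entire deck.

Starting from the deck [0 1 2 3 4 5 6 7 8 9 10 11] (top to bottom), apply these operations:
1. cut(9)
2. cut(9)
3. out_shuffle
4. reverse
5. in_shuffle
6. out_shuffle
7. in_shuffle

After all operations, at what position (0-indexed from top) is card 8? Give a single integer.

Answer: 9

Derivation:
After op 1 (cut(9)): [9 10 11 0 1 2 3 4 5 6 7 8]
After op 2 (cut(9)): [6 7 8 9 10 11 0 1 2 3 4 5]
After op 3 (out_shuffle): [6 0 7 1 8 2 9 3 10 4 11 5]
After op 4 (reverse): [5 11 4 10 3 9 2 8 1 7 0 6]
After op 5 (in_shuffle): [2 5 8 11 1 4 7 10 0 3 6 9]
After op 6 (out_shuffle): [2 7 5 10 8 0 11 3 1 6 4 9]
After op 7 (in_shuffle): [11 2 3 7 1 5 6 10 4 8 9 0]
Card 8 is at position 9.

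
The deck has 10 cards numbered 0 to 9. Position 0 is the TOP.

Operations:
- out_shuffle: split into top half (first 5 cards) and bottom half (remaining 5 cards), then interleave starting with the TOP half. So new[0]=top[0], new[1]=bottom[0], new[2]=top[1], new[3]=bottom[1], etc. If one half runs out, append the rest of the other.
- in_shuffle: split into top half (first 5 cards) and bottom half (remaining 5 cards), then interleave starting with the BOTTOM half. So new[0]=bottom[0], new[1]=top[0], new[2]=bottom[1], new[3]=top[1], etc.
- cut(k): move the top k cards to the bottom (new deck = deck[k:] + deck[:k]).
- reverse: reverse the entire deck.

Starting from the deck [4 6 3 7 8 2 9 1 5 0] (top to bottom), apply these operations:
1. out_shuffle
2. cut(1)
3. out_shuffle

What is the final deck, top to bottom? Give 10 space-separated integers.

Answer: 2 7 6 5 9 8 3 0 1 4

Derivation:
After op 1 (out_shuffle): [4 2 6 9 3 1 7 5 8 0]
After op 2 (cut(1)): [2 6 9 3 1 7 5 8 0 4]
After op 3 (out_shuffle): [2 7 6 5 9 8 3 0 1 4]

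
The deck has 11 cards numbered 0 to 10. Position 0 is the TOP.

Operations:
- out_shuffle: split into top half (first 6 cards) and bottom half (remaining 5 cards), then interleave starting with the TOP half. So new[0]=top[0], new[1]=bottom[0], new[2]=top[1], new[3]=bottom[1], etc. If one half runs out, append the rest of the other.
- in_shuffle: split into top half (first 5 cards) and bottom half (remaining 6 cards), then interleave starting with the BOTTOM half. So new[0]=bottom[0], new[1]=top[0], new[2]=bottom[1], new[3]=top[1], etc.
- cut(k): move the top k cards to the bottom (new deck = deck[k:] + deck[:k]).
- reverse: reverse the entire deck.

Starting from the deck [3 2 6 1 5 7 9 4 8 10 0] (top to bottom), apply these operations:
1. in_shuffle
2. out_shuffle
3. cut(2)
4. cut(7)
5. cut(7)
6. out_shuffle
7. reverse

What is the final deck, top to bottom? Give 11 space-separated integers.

After op 1 (in_shuffle): [7 3 9 2 4 6 8 1 10 5 0]
After op 2 (out_shuffle): [7 8 3 1 9 10 2 5 4 0 6]
After op 3 (cut(2)): [3 1 9 10 2 5 4 0 6 7 8]
After op 4 (cut(7)): [0 6 7 8 3 1 9 10 2 5 4]
After op 5 (cut(7)): [10 2 5 4 0 6 7 8 3 1 9]
After op 6 (out_shuffle): [10 7 2 8 5 3 4 1 0 9 6]
After op 7 (reverse): [6 9 0 1 4 3 5 8 2 7 10]

Answer: 6 9 0 1 4 3 5 8 2 7 10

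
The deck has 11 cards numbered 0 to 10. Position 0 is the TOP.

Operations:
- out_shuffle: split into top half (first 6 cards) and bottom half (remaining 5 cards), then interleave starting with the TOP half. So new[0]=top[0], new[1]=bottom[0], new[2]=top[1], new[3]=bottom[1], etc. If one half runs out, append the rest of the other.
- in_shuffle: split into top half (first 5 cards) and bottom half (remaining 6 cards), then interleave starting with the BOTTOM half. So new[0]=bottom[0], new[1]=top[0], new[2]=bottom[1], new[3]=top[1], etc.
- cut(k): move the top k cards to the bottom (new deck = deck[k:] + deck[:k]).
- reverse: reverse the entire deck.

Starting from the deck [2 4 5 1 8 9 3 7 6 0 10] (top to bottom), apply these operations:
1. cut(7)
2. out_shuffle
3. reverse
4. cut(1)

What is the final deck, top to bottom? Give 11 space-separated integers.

Answer: 3 2 9 10 8 0 1 6 5 7 4

Derivation:
After op 1 (cut(7)): [7 6 0 10 2 4 5 1 8 9 3]
After op 2 (out_shuffle): [7 5 6 1 0 8 10 9 2 3 4]
After op 3 (reverse): [4 3 2 9 10 8 0 1 6 5 7]
After op 4 (cut(1)): [3 2 9 10 8 0 1 6 5 7 4]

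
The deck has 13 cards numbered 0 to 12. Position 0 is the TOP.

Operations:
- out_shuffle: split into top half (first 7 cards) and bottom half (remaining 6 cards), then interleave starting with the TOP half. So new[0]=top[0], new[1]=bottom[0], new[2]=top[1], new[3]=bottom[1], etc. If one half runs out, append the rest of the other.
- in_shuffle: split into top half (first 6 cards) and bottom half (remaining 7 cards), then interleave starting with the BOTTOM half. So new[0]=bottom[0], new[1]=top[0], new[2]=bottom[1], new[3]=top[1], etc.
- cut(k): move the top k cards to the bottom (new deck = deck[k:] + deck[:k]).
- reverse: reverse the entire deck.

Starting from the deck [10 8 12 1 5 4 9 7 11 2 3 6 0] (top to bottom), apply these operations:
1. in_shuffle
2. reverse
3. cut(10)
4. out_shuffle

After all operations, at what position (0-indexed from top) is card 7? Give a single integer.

Answer: 0

Derivation:
After op 1 (in_shuffle): [9 10 7 8 11 12 2 1 3 5 6 4 0]
After op 2 (reverse): [0 4 6 5 3 1 2 12 11 8 7 10 9]
After op 3 (cut(10)): [7 10 9 0 4 6 5 3 1 2 12 11 8]
After op 4 (out_shuffle): [7 3 10 1 9 2 0 12 4 11 6 8 5]
Card 7 is at position 0.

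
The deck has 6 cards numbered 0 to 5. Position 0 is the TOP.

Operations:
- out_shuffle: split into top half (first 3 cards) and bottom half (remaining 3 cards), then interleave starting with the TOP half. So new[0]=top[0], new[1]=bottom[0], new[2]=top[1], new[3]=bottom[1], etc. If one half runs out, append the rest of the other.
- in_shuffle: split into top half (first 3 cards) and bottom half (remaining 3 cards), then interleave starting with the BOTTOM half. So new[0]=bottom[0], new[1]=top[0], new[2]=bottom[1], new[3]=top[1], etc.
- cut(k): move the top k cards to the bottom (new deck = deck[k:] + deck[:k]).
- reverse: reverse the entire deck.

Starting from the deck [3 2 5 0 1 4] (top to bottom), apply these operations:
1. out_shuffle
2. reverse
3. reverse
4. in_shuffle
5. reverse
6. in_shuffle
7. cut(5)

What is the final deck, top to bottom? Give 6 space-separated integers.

After op 1 (out_shuffle): [3 0 2 1 5 4]
After op 2 (reverse): [4 5 1 2 0 3]
After op 3 (reverse): [3 0 2 1 5 4]
After op 4 (in_shuffle): [1 3 5 0 4 2]
After op 5 (reverse): [2 4 0 5 3 1]
After op 6 (in_shuffle): [5 2 3 4 1 0]
After op 7 (cut(5)): [0 5 2 3 4 1]

Answer: 0 5 2 3 4 1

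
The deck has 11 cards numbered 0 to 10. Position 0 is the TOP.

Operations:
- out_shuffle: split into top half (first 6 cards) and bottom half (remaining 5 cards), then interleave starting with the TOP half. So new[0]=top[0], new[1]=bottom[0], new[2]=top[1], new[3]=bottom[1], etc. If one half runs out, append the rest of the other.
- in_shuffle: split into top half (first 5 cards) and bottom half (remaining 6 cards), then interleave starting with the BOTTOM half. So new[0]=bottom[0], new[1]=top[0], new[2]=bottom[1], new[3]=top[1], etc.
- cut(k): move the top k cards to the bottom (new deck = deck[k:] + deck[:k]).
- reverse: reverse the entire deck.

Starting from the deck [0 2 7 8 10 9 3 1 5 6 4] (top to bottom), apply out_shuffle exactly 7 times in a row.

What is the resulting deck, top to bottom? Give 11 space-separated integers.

After op 1 (out_shuffle): [0 3 2 1 7 5 8 6 10 4 9]
After op 2 (out_shuffle): [0 8 3 6 2 10 1 4 7 9 5]
After op 3 (out_shuffle): [0 1 8 4 3 7 6 9 2 5 10]
After op 4 (out_shuffle): [0 6 1 9 8 2 4 5 3 10 7]
After op 5 (out_shuffle): [0 4 6 5 1 3 9 10 8 7 2]
After op 6 (out_shuffle): [0 9 4 10 6 8 5 7 1 2 3]
After op 7 (out_shuffle): [0 5 9 7 4 1 10 2 6 3 8]

Answer: 0 5 9 7 4 1 10 2 6 3 8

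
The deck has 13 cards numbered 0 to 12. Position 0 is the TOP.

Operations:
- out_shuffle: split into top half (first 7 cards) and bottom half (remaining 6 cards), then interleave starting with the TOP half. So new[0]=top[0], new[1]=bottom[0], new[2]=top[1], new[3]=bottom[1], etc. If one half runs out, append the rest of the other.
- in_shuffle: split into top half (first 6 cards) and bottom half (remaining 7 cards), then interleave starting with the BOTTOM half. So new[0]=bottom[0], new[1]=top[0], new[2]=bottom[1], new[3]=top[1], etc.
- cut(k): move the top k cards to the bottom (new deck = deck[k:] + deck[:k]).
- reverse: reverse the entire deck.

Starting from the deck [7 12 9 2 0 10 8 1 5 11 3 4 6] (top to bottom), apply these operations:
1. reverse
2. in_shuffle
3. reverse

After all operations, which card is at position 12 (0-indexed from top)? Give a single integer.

After op 1 (reverse): [6 4 3 11 5 1 8 10 0 2 9 12 7]
After op 2 (in_shuffle): [8 6 10 4 0 3 2 11 9 5 12 1 7]
After op 3 (reverse): [7 1 12 5 9 11 2 3 0 4 10 6 8]
Position 12: card 8.

Answer: 8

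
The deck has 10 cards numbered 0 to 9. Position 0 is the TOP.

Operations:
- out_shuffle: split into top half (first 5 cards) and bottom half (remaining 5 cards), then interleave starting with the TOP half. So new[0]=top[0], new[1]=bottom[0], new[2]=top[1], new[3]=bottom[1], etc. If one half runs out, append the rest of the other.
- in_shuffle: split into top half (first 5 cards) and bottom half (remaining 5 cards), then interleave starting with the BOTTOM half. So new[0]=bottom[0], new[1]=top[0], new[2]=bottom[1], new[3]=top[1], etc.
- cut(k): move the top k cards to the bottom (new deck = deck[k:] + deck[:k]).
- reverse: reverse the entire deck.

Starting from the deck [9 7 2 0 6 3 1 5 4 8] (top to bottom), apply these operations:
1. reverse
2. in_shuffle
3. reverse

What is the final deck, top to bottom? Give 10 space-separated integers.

After op 1 (reverse): [8 4 5 1 3 6 0 2 7 9]
After op 2 (in_shuffle): [6 8 0 4 2 5 7 1 9 3]
After op 3 (reverse): [3 9 1 7 5 2 4 0 8 6]

Answer: 3 9 1 7 5 2 4 0 8 6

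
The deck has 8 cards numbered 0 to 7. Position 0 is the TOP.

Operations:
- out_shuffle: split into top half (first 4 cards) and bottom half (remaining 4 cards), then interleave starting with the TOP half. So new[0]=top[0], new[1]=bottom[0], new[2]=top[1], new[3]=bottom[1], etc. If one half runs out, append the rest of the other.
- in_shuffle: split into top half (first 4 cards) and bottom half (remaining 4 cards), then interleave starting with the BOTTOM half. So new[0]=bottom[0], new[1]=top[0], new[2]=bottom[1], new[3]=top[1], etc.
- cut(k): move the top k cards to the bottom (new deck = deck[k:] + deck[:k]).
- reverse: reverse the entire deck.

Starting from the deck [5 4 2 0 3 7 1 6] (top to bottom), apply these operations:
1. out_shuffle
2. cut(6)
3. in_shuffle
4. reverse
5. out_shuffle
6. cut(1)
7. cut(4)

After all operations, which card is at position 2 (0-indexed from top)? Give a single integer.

After op 1 (out_shuffle): [5 3 4 7 2 1 0 6]
After op 2 (cut(6)): [0 6 5 3 4 7 2 1]
After op 3 (in_shuffle): [4 0 7 6 2 5 1 3]
After op 4 (reverse): [3 1 5 2 6 7 0 4]
After op 5 (out_shuffle): [3 6 1 7 5 0 2 4]
After op 6 (cut(1)): [6 1 7 5 0 2 4 3]
After op 7 (cut(4)): [0 2 4 3 6 1 7 5]
Position 2: card 4.

Answer: 4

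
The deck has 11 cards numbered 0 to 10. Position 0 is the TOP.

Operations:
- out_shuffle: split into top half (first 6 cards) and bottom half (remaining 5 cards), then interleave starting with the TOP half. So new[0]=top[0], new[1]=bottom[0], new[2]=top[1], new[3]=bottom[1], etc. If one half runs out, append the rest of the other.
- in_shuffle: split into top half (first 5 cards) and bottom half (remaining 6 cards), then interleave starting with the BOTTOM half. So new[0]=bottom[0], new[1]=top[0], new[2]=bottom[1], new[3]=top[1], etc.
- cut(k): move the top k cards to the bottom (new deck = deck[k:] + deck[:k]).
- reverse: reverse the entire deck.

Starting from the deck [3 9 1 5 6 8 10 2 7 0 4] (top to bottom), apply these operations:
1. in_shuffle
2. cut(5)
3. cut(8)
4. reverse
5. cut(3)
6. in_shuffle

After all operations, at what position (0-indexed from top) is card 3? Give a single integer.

Answer: 6

Derivation:
After op 1 (in_shuffle): [8 3 10 9 2 1 7 5 0 6 4]
After op 2 (cut(5)): [1 7 5 0 6 4 8 3 10 9 2]
After op 3 (cut(8)): [10 9 2 1 7 5 0 6 4 8 3]
After op 4 (reverse): [3 8 4 6 0 5 7 1 2 9 10]
After op 5 (cut(3)): [6 0 5 7 1 2 9 10 3 8 4]
After op 6 (in_shuffle): [2 6 9 0 10 5 3 7 8 1 4]
Card 3 is at position 6.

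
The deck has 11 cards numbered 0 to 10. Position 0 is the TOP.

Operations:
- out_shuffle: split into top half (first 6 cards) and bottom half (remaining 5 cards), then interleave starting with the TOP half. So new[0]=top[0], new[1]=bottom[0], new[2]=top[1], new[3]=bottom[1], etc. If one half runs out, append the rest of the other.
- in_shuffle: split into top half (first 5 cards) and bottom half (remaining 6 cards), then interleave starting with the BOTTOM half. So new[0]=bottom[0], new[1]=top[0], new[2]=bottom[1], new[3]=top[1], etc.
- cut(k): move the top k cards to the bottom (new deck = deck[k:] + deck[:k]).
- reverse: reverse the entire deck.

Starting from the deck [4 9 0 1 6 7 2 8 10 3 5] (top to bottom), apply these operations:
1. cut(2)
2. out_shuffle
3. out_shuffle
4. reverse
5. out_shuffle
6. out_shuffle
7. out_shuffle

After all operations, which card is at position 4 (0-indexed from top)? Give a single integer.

Answer: 1

Derivation:
After op 1 (cut(2)): [0 1 6 7 2 8 10 3 5 4 9]
After op 2 (out_shuffle): [0 10 1 3 6 5 7 4 2 9 8]
After op 3 (out_shuffle): [0 7 10 4 1 2 3 9 6 8 5]
After op 4 (reverse): [5 8 6 9 3 2 1 4 10 7 0]
After op 5 (out_shuffle): [5 1 8 4 6 10 9 7 3 0 2]
After op 6 (out_shuffle): [5 9 1 7 8 3 4 0 6 2 10]
After op 7 (out_shuffle): [5 4 9 0 1 6 7 2 8 10 3]
Position 4: card 1.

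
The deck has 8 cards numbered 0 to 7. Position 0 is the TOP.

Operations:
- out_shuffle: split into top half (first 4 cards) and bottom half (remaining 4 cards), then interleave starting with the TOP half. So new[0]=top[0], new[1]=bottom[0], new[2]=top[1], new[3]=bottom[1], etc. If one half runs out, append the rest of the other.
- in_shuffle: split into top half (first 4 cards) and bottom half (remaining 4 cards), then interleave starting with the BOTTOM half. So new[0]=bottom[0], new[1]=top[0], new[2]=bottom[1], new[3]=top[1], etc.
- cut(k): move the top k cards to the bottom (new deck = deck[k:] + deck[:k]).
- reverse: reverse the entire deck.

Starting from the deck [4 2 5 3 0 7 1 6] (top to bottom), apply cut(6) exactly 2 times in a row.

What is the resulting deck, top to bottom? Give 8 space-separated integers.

Answer: 0 7 1 6 4 2 5 3

Derivation:
After op 1 (cut(6)): [1 6 4 2 5 3 0 7]
After op 2 (cut(6)): [0 7 1 6 4 2 5 3]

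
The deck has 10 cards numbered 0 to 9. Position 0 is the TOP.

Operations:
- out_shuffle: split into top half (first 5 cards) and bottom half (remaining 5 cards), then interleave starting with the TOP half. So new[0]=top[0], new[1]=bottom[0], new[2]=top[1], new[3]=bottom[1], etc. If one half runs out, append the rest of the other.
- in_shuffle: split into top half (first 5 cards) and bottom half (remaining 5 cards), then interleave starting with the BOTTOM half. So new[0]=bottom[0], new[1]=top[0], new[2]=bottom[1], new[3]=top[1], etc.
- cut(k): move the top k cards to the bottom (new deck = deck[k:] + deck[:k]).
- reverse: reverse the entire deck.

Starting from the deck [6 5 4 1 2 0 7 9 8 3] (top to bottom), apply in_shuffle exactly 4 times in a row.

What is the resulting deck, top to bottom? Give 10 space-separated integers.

After op 1 (in_shuffle): [0 6 7 5 9 4 8 1 3 2]
After op 2 (in_shuffle): [4 0 8 6 1 7 3 5 2 9]
After op 3 (in_shuffle): [7 4 3 0 5 8 2 6 9 1]
After op 4 (in_shuffle): [8 7 2 4 6 3 9 0 1 5]

Answer: 8 7 2 4 6 3 9 0 1 5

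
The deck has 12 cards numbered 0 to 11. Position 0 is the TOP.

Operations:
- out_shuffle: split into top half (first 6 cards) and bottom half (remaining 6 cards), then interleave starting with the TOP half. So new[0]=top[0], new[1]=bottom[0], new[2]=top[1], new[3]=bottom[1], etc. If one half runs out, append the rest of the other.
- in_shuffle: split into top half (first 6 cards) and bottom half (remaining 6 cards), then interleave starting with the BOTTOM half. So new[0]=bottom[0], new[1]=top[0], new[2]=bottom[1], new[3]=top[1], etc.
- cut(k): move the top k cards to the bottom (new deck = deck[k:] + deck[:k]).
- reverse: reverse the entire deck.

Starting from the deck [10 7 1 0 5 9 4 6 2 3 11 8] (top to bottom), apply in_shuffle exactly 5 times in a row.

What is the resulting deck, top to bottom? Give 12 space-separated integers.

After op 1 (in_shuffle): [4 10 6 7 2 1 3 0 11 5 8 9]
After op 2 (in_shuffle): [3 4 0 10 11 6 5 7 8 2 9 1]
After op 3 (in_shuffle): [5 3 7 4 8 0 2 10 9 11 1 6]
After op 4 (in_shuffle): [2 5 10 3 9 7 11 4 1 8 6 0]
After op 5 (in_shuffle): [11 2 4 5 1 10 8 3 6 9 0 7]

Answer: 11 2 4 5 1 10 8 3 6 9 0 7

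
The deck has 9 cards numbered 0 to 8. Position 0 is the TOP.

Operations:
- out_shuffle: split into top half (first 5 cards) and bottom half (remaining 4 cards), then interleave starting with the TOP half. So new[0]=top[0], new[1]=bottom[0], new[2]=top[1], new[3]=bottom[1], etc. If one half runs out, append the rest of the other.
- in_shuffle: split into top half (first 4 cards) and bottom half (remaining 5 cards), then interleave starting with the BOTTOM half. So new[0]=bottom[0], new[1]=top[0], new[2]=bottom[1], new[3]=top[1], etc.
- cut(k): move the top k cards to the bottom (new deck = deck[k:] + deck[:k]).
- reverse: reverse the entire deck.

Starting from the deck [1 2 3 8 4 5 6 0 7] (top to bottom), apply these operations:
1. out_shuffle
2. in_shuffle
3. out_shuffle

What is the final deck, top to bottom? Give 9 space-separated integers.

After op 1 (out_shuffle): [1 5 2 6 3 0 8 7 4]
After op 2 (in_shuffle): [3 1 0 5 8 2 7 6 4]
After op 3 (out_shuffle): [3 2 1 7 0 6 5 4 8]

Answer: 3 2 1 7 0 6 5 4 8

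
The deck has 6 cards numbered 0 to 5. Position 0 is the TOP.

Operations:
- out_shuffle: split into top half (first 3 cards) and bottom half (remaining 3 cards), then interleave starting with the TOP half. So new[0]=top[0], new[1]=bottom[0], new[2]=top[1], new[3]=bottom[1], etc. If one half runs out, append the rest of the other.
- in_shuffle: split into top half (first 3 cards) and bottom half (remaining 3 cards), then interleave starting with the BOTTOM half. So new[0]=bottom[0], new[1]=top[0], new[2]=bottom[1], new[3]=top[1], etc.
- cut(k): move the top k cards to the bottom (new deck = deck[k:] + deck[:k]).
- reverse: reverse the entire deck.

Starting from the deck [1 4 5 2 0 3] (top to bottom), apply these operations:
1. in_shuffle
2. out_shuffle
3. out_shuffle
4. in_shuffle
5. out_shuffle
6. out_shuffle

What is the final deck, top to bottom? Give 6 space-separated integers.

Answer: 0 5 3 1 2 4

Derivation:
After op 1 (in_shuffle): [2 1 0 4 3 5]
After op 2 (out_shuffle): [2 4 1 3 0 5]
After op 3 (out_shuffle): [2 3 4 0 1 5]
After op 4 (in_shuffle): [0 2 1 3 5 4]
After op 5 (out_shuffle): [0 3 2 5 1 4]
After op 6 (out_shuffle): [0 5 3 1 2 4]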